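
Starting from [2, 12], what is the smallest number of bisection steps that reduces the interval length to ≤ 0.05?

8

Width after n steps is 10/2^n. Need 2^n ≥ 10/0.05 = 200.
2^7 = 128 < 200 ≤ 2^8 = 256, so n = 8.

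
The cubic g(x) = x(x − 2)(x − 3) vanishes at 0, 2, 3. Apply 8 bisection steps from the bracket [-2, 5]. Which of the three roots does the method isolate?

0

g(1.5) = 1.125 > 0, so the root lies in [-2, 1.5]
g(-0.25) = -1.828125 < 0, so the root lies in [-0.25, 1.5]
g(0.625) = 2.041016 > 0, so the root lies in [-0.25, 0.625]
g(0.1875) = 0.9558 > 0, so the root lies in [-0.25, 0.1875]
g(-0.03125) = -0.1924 < 0, so the root lies in [-0.03125, 0.1875]
g(0.078125) = 0.4387 > 0, so the root lies in [-0.03125, 0.078125]
g(0.0234375) = 0.1379 > 0, so the root lies in [-0.03125, 0.0234375]
g(-0.00390625) = -0.0235 < 0, so the root lies in [-0.00390625, 0.0234375]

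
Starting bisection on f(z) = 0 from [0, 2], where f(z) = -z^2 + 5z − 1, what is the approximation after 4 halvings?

midpoint 1: f = 3 > 0 → [0, 1]
midpoint 0.5: f = 1.25 > 0 → [0, 0.5]
midpoint 0.25: f = 0.1875 > 0 → [0, 0.25]
midpoint 0.125: f = -0.3906 < 0 → [0.125, 0.25]

0.125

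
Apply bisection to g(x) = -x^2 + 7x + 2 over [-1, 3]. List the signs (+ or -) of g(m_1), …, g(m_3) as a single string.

++-

g(1) = 8 > 0, so the root lies in [-1, 1]
g(0) = 2 > 0, so the root lies in [-1, 0]
g(-0.5) = -1.75 < 0, so the root lies in [-0.5, 0]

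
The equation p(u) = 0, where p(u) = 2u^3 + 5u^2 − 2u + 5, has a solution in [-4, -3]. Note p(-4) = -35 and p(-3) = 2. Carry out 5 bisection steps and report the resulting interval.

u = -3.5 gives p = -12.5, negative; keep [-3.5, -3]
u = -3.25 gives p = -4.34375, negative; keep [-3.25, -3]
u = -3.125 gives p = -0.957031, negative; keep [-3.125, -3]
u = -3.0625 gives p = 0.5737, positive; keep [-3.125, -3.0625]
u = -3.09375 gives p = -0.1784, negative; keep [-3.09375, -3.0625]

[-3.09375, -3.0625]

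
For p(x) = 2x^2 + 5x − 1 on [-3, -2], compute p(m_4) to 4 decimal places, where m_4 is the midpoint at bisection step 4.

0.0078

x = -2.5 gives p = -1, negative; keep [-3, -2.5]
x = -2.75 gives p = 0.375, positive; keep [-2.75, -2.5]
x = -2.625 gives p = -0.34375, negative; keep [-2.75, -2.625]
x = -2.6875 gives p = 0.0078, positive; keep [-2.6875, -2.625]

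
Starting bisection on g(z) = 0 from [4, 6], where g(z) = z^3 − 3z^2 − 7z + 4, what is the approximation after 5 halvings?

4.4375

z = 5 gives g = 19, positive; keep [4, 5]
z = 4.5 gives g = 2.875, positive; keep [4, 4.5]
z = 4.25 gives g = -3.171875, negative; keep [4.25, 4.5]
z = 4.375 gives g = -0.3066, negative; keep [4.375, 4.5]
z = 4.4375 gives g = 1.2439, positive; keep [4.375, 4.4375]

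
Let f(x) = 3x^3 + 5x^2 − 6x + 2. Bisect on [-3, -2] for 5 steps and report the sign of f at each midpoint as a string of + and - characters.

x = -2.5 gives f = 1.375, positive; keep [-3, -2.5]
x = -2.75 gives f = -6.078125, negative; keep [-2.75, -2.5]
x = -2.625 gives f = -2.060547, negative; keep [-2.625, -2.5]
x = -2.5625 gives f = -0.2722, negative; keep [-2.5625, -2.5]
x = -2.53125 gives f = 0.5688, positive; keep [-2.5625, -2.53125]

+---+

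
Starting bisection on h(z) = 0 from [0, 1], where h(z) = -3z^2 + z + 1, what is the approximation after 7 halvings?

z = 0.5 gives h = 0.75, positive; keep [0.5, 1]
z = 0.75 gives h = 0.0625, positive; keep [0.75, 1]
z = 0.875 gives h = -0.421875, negative; keep [0.75, 0.875]
z = 0.8125 gives h = -0.168, negative; keep [0.75, 0.8125]
z = 0.78125 gives h = -0.0498, negative; keep [0.75, 0.78125]
z = 0.765625 gives h = 0.0071, positive; keep [0.765625, 0.78125]
z = 0.7734375 gives h = -0.0212, negative; keep [0.765625, 0.7734375]

0.7734375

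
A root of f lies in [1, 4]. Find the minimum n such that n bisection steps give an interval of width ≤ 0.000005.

Width after n steps is 3/2^n. Need 2^n ≥ 3/0.000005 = 600000.
2^19 = 524288 < 600000 ≤ 2^20 = 1048576, so n = 20.

20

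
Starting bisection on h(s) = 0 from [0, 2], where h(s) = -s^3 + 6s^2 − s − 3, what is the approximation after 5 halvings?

0.8125

s = 1 gives h = 1, positive; keep [0, 1]
s = 0.5 gives h = -2.125, negative; keep [0.5, 1]
s = 0.75 gives h = -0.796875, negative; keep [0.75, 1]
s = 0.875 gives h = 0.0488, positive; keep [0.75, 0.875]
s = 0.8125 gives h = -0.3879, negative; keep [0.8125, 0.875]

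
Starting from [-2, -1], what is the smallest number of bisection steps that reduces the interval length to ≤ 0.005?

Width after n steps is 1/2^n. Need 2^n ≥ 1/0.005 = 200.
2^7 = 128 < 200 ≤ 2^8 = 256, so n = 8.

8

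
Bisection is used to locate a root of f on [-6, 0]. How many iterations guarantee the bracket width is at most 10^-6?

Width after n steps is 6/2^n. Need 2^n ≥ 6/10^-6 = 6000000.
2^22 = 4194304 < 6000000 ≤ 2^23 = 8388608, so n = 23.

23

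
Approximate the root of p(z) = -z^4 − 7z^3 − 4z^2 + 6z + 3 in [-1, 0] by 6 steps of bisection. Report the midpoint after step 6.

midpoint -0.5: p = -0.1875 < 0 → [-0.5, 0]
midpoint -0.25: p = 1.355469 > 0 → [-0.5, -0.25]
midpoint -0.375: p = 0.536865 > 0 → [-0.5, -0.375]
midpoint -0.4375: p = 0.1589 > 0 → [-0.5, -0.4375]
midpoint -0.46875: p = -0.0187 < 0 → [-0.46875, -0.4375]
midpoint -0.453125: p = 0.0691 > 0 → [-0.46875, -0.453125]

-0.453125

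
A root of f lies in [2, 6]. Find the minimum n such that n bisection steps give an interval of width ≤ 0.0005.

Width after n steps is 4/2^n. Need 2^n ≥ 4/0.0005 = 8000.
2^12 = 4096 < 8000 ≤ 2^13 = 8192, so n = 13.

13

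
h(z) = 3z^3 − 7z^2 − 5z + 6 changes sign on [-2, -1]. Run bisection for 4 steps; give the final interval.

[-1.0625, -1]

midpoint -1.5: h = -12.375 < 0 → [-1.5, -1]
midpoint -1.25: h = -4.546875 < 0 → [-1.25, -1]
midpoint -1.125: h = -1.505859 < 0 → [-1.125, -1]
midpoint -1.0625: h = -0.1882 < 0 → [-1.0625, -1]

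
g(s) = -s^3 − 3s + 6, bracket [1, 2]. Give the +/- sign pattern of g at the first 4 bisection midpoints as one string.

-+--

s = 1.5 gives g = -1.875, negative; keep [1, 1.5]
s = 1.25 gives g = 0.296875, positive; keep [1.25, 1.5]
s = 1.375 gives g = -0.724609, negative; keep [1.25, 1.375]
s = 1.3125 gives g = -0.1985, negative; keep [1.25, 1.3125]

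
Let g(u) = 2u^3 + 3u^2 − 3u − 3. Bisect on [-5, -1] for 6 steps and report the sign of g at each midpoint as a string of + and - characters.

g(-3) = -21 < 0, so the root lies in [-3, -1]
g(-2) = -1 < 0, so the root lies in [-2, -1]
g(-1.5) = 1.5 > 0, so the root lies in [-2, -1.5]
g(-1.75) = 0.7188 > 0, so the root lies in [-2, -1.75]
g(-1.875) = -0.0117 < 0, so the root lies in [-1.875, -1.75]
g(-1.8125) = 0.3843 > 0, so the root lies in [-1.875, -1.8125]

--++-+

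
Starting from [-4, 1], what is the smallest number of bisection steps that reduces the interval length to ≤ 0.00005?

Width after n steps is 5/2^n. Need 2^n ≥ 5/0.00005 = 100000.
2^16 = 65536 < 100000 ≤ 2^17 = 131072, so n = 17.

17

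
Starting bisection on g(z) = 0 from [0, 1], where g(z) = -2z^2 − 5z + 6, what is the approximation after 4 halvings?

0.9375

m = 0.5, g(m) = 3 (+); new bracket [0.5, 1]
m = 0.75, g(m) = 1.125 (+); new bracket [0.75, 1]
m = 0.875, g(m) = 0.09375 (+); new bracket [0.875, 1]
m = 0.9375, g(m) = -0.4453 (−); new bracket [0.875, 0.9375]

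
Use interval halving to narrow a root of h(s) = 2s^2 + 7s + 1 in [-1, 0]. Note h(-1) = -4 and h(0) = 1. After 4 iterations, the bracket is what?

s = -0.5 gives h = -2, negative; keep [-0.5, 0]
s = -0.25 gives h = -0.625, negative; keep [-0.25, 0]
s = -0.125 gives h = 0.15625, positive; keep [-0.25, -0.125]
s = -0.1875 gives h = -0.2422, negative; keep [-0.1875, -0.125]

[-0.1875, -0.125]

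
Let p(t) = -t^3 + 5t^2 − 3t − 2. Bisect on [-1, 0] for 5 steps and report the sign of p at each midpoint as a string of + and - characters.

midpoint -0.5: p = 0.875 > 0 → [-0.5, 0]
midpoint -0.25: p = -0.921875 < 0 → [-0.5, -0.25]
midpoint -0.375: p = -0.119141 < 0 → [-0.5, -0.375]
midpoint -0.4375: p = 0.3533 > 0 → [-0.4375, -0.375]
midpoint -0.40625: p = 0.111 > 0 → [-0.40625, -0.375]

+--++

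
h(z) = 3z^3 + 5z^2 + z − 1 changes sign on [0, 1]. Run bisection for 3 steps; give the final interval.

midpoint 0.5: h = 1.125 > 0 → [0, 0.5]
midpoint 0.25: h = -0.390625 < 0 → [0.25, 0.5]
midpoint 0.375: h = 0.236328 > 0 → [0.25, 0.375]

[0.25, 0.375]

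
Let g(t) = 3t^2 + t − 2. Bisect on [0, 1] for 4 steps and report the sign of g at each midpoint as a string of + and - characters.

midpoint 0.5: g = -0.75 < 0 → [0.5, 1]
midpoint 0.75: g = 0.4375 > 0 → [0.5, 0.75]
midpoint 0.625: g = -0.203125 < 0 → [0.625, 0.75]
midpoint 0.6875: g = 0.1055 > 0 → [0.625, 0.6875]

-+-+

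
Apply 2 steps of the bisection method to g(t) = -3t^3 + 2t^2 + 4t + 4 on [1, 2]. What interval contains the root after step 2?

m = 1.5, g(m) = 4.375 (+); new bracket [1.5, 2]
m = 1.75, g(m) = 1.046875 (+); new bracket [1.75, 2]

[1.75, 2]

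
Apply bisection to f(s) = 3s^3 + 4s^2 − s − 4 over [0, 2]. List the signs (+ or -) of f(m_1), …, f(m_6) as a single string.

+--+--

f(1) = 2 > 0, so the root lies in [0, 1]
f(0.5) = -3.125 < 0, so the root lies in [0.5, 1]
f(0.75) = -1.234375 < 0, so the root lies in [0.75, 1]
f(0.875) = 0.1973 > 0, so the root lies in [0.75, 0.875]
f(0.8125) = -0.5627 < 0, so the root lies in [0.8125, 0.875]
f(0.84375) = -0.1941 < 0, so the root lies in [0.84375, 0.875]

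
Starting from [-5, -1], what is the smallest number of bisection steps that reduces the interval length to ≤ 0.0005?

13

Width after n steps is 4/2^n. Need 2^n ≥ 4/0.0005 = 8000.
2^12 = 4096 < 8000 ≤ 2^13 = 8192, so n = 13.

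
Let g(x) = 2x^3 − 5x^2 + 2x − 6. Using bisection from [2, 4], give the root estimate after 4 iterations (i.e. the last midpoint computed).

2.625

m = 3, g(m) = 9 (+); new bracket [2, 3]
m = 2.5, g(m) = -1 (−); new bracket [2.5, 3]
m = 2.75, g(m) = 3.28125 (+); new bracket [2.5, 2.75]
m = 2.625, g(m) = 0.9727 (+); new bracket [2.5, 2.625]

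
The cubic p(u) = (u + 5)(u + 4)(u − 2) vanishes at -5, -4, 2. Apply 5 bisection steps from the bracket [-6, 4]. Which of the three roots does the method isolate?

midpoint -1: p = -36 < 0 → [-1, 4]
midpoint 1.5: p = -17.875 < 0 → [1.5, 4]
midpoint 2.75: p = 39.234375 > 0 → [1.5, 2.75]
midpoint 2.125: p = 5.4551 > 0 → [1.5, 2.125]
midpoint 1.8125: p = -7.4246 < 0 → [1.8125, 2.125]

2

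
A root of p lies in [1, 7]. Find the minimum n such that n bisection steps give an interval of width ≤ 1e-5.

20

Width after n steps is 6/2^n. Need 2^n ≥ 6/1e-5 = 600000.
2^19 = 524288 < 600000 ≤ 2^20 = 1048576, so n = 20.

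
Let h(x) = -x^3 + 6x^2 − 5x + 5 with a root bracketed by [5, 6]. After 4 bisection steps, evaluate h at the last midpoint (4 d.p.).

h(5.5) = -7.375 < 0, so the root lies in [5, 5.5]
h(5.25) = -0.578125 < 0, so the root lies in [5, 5.25]
h(5.125) = 2.357422 > 0, so the root lies in [5.125, 5.25]
h(5.1875) = 0.927 > 0, so the root lies in [5.1875, 5.25]

0.9270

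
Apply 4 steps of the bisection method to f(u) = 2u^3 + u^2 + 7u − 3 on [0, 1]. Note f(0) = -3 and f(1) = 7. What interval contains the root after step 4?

f(0.5) = 1 > 0, so the root lies in [0, 0.5]
f(0.25) = -1.15625 < 0, so the root lies in [0.25, 0.5]
f(0.375) = -0.128906 < 0, so the root lies in [0.375, 0.5]
f(0.4375) = 0.4214 > 0, so the root lies in [0.375, 0.4375]

[0.375, 0.4375]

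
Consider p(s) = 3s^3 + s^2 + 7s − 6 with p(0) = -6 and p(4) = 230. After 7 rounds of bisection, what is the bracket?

[0.65625, 0.6875]

p(2) = 36 > 0, so the root lies in [0, 2]
p(1) = 5 > 0, so the root lies in [0, 1]
p(0.5) = -1.875 < 0, so the root lies in [0.5, 1]
p(0.75) = 1.0781 > 0, so the root lies in [0.5, 0.75]
p(0.625) = -0.502 < 0, so the root lies in [0.625, 0.75]
p(0.6875) = 0.26 > 0, so the root lies in [0.625, 0.6875]
p(0.65625) = -0.1277 < 0, so the root lies in [0.65625, 0.6875]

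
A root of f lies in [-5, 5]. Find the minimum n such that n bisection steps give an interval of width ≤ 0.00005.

18

Width after n steps is 10/2^n. Need 2^n ≥ 10/0.00005 = 200000.
2^17 = 131072 < 200000 ≤ 2^18 = 262144, so n = 18.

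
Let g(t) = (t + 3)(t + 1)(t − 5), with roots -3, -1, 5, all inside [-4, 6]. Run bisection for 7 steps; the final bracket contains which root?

midpoint 1: g = -32 < 0 → [1, 6]
midpoint 3.5: g = -43.875 < 0 → [3.5, 6]
midpoint 4.75: g = -11.140625 < 0 → [4.75, 6]
midpoint 5.375: g = 20.0215 > 0 → [4.75, 5.375]
midpoint 5.0625: g = 3.0549 > 0 → [4.75, 5.0625]
midpoint 4.90625: g = -4.3778 < 0 → [4.90625, 5.0625]
midpoint 4.984375: g = -0.7466 < 0 → [4.984375, 5.0625]

5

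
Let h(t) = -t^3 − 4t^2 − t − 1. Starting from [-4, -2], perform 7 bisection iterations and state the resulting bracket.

t = -3 gives h = -7, negative; keep [-4, -3]
t = -3.5 gives h = -3.625, negative; keep [-4, -3.5]
t = -3.75 gives h = -0.765625, negative; keep [-4, -3.75]
t = -3.875 gives h = 0.998, positive; keep [-3.875, -3.75]
t = -3.8125 gives h = 0.0872, positive; keep [-3.8125, -3.75]
t = -3.78125 gives h = -0.3464, negative; keep [-3.8125, -3.78125]
t = -3.796875 gives h = -0.1314, negative; keep [-3.8125, -3.796875]

[-3.8125, -3.796875]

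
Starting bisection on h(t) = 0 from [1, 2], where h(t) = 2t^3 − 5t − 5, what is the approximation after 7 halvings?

1.9453125

midpoint 1.5: h = -5.75 < 0 → [1.5, 2]
midpoint 1.75: h = -3.03125 < 0 → [1.75, 2]
midpoint 1.875: h = -1.191406 < 0 → [1.875, 2]
midpoint 1.9375: h = -0.1411 < 0 → [1.9375, 2]
midpoint 1.96875: h = 0.4179 > 0 → [1.9375, 1.96875]
midpoint 1.953125: h = 0.1355 > 0 → [1.9375, 1.953125]
midpoint 1.9453125: h = -0.0035 < 0 → [1.9453125, 1.953125]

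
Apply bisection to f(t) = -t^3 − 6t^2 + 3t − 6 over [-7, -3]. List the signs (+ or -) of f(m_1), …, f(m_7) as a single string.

midpoint -5: f = -46 < 0 → [-7, -5]
midpoint -6: f = -24 < 0 → [-7, -6]
midpoint -6.5: f = -4.375 < 0 → [-7, -6.5]
midpoint -6.75: f = 7.9219 > 0 → [-6.75, -6.5]
midpoint -6.625: f = 1.5566 > 0 → [-6.625, -6.5]
midpoint -6.5625: f = -1.4626 < 0 → [-6.625, -6.5625]
midpoint -6.59375: f = 0.0335 > 0 → [-6.59375, -6.5625]

---++-+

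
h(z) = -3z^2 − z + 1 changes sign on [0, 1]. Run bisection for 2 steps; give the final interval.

h(0.5) = -0.25 < 0, so the root lies in [0, 0.5]
h(0.25) = 0.5625 > 0, so the root lies in [0.25, 0.5]

[0.25, 0.5]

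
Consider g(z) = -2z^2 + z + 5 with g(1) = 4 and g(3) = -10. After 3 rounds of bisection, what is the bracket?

[1.75, 2]

midpoint 2: g = -1 < 0 → [1, 2]
midpoint 1.5: g = 2 > 0 → [1.5, 2]
midpoint 1.75: g = 0.625 > 0 → [1.75, 2]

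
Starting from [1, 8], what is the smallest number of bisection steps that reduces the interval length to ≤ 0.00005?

18

Width after n steps is 7/2^n. Need 2^n ≥ 7/0.00005 = 140000.
2^17 = 131072 < 140000 ≤ 2^18 = 262144, so n = 18.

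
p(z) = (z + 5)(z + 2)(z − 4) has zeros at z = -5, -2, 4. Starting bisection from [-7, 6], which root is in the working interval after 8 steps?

4

m = -0.5, p(m) = -30.375 (−); new bracket [-0.5, 6]
m = 2.75, p(m) = -46.015625 (−); new bracket [2.75, 6]
m = 4.375, p(m) = 22.412109 (+); new bracket [2.75, 4.375]
m = 3.5625, p(m) = -20.8376 (−); new bracket [3.5625, 4.375]
m = 3.96875, p(m) = -1.6729 (−); new bracket [3.96875, 4.375]
m = 4.171875, p(m) = 9.7294 (+); new bracket [3.96875, 4.171875]
m = 4.0703125, p(m) = 3.8714 (+); new bracket [3.96875, 4.0703125]
m = 4.01953125, p(m) = 1.0604 (+); new bracket [3.96875, 4.01953125]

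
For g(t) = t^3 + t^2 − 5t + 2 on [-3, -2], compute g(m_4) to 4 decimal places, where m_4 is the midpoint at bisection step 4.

-0.0310

m = -2.5, g(m) = 5.125 (+); new bracket [-3, -2.5]
m = -2.75, g(m) = 2.515625 (+); new bracket [-3, -2.75]
m = -2.875, g(m) = 0.876953 (+); new bracket [-3, -2.875]
m = -2.9375, g(m) = -0.031 (−); new bracket [-2.9375, -2.875]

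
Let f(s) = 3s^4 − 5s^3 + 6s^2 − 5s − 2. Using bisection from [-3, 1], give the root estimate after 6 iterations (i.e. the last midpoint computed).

-0.3125

m = -1, f(m) = 17 (+); new bracket [-1, 1]
m = 0, f(m) = -2 (−); new bracket [-1, 0]
m = -0.5, f(m) = 2.8125 (+); new bracket [-0.5, 0]
m = -0.25, f(m) = -0.2852 (−); new bracket [-0.5, -0.25]
m = -0.375, f(m) = 1.0417 (+); new bracket [-0.375, -0.25]
m = -0.3125, f(m) = 0.3296 (+); new bracket [-0.3125, -0.25]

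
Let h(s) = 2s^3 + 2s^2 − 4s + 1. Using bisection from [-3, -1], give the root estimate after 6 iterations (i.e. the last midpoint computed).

-2.09375

s = -2 gives h = 1, positive; keep [-3, -2]
s = -2.5 gives h = -7.75, negative; keep [-2.5, -2]
s = -2.25 gives h = -2.65625, negative; keep [-2.25, -2]
s = -2.125 gives h = -0.6602, negative; keep [-2.125, -2]
s = -2.0625 gives h = 0.2104, positive; keep [-2.125, -2.0625]
s = -2.09375 gives h = -0.2145, negative; keep [-2.09375, -2.0625]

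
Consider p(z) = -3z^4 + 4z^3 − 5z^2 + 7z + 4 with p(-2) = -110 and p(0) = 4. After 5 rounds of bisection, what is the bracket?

[-0.4375, -0.375]

z = -1 gives p = -15, negative; keep [-1, 0]
z = -0.5 gives p = -1.4375, negative; keep [-0.5, 0]
z = -0.25 gives p = 1.863281, positive; keep [-0.5, -0.25]
z = -0.375 gives p = 0.4016, positive; keep [-0.5, -0.375]
z = -0.4375 gives p = -0.4644, negative; keep [-0.4375, -0.375]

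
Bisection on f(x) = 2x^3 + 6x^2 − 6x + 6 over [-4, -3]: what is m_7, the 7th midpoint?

-3.9453125

midpoint -3.5: f = 14.75 > 0 → [-4, -3.5]
midpoint -3.75: f = 7.40625 > 0 → [-4, -3.75]
midpoint -3.875: f = 2.972656 > 0 → [-4, -3.875]
midpoint -3.9375: f = 0.5552 > 0 → [-4, -3.9375]
midpoint -3.96875: f = -0.705 < 0 → [-3.96875, -3.9375]
midpoint -3.953125: f = -0.0706 < 0 → [-3.953125, -3.9375]
midpoint -3.9453125: f = 0.2434 > 0 → [-3.953125, -3.9453125]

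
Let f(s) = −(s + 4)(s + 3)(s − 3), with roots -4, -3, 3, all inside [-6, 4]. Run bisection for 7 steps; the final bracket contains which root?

f(-1) = 24 > 0, so the root lies in [-1, 4]
f(1.5) = 37.125 > 0, so the root lies in [1.5, 4]
f(2.75) = 9.703125 > 0, so the root lies in [2.75, 4]
f(3.375) = -17.6309 < 0, so the root lies in [2.75, 3.375]
f(3.0625) = -2.676 < 0, so the root lies in [2.75, 3.0625]
f(2.90625) = 3.8241 > 0, so the root lies in [2.90625, 3.0625]
f(2.984375) = 0.6531 > 0, so the root lies in [2.984375, 3.0625]

3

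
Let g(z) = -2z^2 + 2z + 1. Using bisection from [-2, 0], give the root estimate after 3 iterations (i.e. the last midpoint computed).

midpoint -1: g = -3 < 0 → [-1, 0]
midpoint -0.5: g = -0.5 < 0 → [-0.5, 0]
midpoint -0.25: g = 0.375 > 0 → [-0.5, -0.25]

-0.25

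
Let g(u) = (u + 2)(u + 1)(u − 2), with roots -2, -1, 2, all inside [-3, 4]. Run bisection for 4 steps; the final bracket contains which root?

u = 0.5 gives g = -5.625, negative; keep [0.5, 4]
u = 2.25 gives g = 3.453125, positive; keep [0.5, 2.25]
u = 1.375 gives g = -5.009766, negative; keep [1.375, 2.25]
u = 1.8125 gives g = -2.0105, negative; keep [1.8125, 2.25]

2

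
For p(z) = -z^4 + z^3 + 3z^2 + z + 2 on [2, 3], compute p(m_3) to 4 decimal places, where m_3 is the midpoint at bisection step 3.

2.8767

z = 2.5 gives p = -0.1875, negative; keep [2, 2.5]
z = 2.25 gives p = 5.199219, positive; keep [2.25, 2.5]
z = 2.375 gives p = 2.876709, positive; keep [2.375, 2.5]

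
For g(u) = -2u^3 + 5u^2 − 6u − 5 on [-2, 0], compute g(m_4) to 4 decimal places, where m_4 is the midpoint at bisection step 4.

1.1914

m = -1, g(m) = 8 (+); new bracket [-1, 0]
m = -0.5, g(m) = -0.5 (−); new bracket [-1, -0.5]
m = -0.75, g(m) = 3.15625 (+); new bracket [-0.75, -0.5]
m = -0.625, g(m) = 1.1914 (+); new bracket [-0.625, -0.5]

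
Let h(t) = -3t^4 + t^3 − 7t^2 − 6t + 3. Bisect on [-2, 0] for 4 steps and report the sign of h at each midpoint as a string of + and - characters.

t = -1 gives h = -2, negative; keep [-1, 0]
t = -0.5 gives h = 3.9375, positive; keep [-1, -0.5]
t = -0.75 gives h = 2.191406, positive; keep [-1, -0.75]
t = -0.875 gives h = 0.4622, positive; keep [-1, -0.875]

-+++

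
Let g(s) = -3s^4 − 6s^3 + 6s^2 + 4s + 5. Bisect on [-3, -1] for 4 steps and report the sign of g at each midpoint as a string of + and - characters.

g(-2) = 21 > 0, so the root lies in [-3, -2]
g(-2.5) = 9.0625 > 0, so the root lies in [-3, -2.5]
g(-2.75) = -7.417969 < 0, so the root lies in [-2.75, -2.5]
g(-2.625) = 1.929 > 0, so the root lies in [-2.75, -2.625]

++-+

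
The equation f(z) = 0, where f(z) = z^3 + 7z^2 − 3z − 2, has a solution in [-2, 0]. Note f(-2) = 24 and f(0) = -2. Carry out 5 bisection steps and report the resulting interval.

z = -1 gives f = 7, positive; keep [-1, 0]
z = -0.5 gives f = 1.125, positive; keep [-0.5, 0]
z = -0.25 gives f = -0.828125, negative; keep [-0.5, -0.25]
z = -0.375 gives f = 0.0566, positive; keep [-0.375, -0.25]
z = -0.3125 gives f = -0.4094, negative; keep [-0.375, -0.3125]

[-0.375, -0.3125]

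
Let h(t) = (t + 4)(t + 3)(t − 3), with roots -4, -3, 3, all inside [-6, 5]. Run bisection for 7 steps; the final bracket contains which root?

3

h(-0.5) = -30.625 < 0, so the root lies in [-0.5, 5]
h(2.25) = -24.609375 < 0, so the root lies in [2.25, 5]
h(3.625) = 31.572266 > 0, so the root lies in [2.25, 3.625]
h(2.9375) = -2.5745 < 0, so the root lies in [2.9375, 3.625]
h(3.28125) = 12.8631 > 0, so the root lies in [2.9375, 3.28125]
h(3.109375) = 4.7506 > 0, so the root lies in [2.9375, 3.109375]
h(3.0234375) = 0.9915 > 0, so the root lies in [2.9375, 3.0234375]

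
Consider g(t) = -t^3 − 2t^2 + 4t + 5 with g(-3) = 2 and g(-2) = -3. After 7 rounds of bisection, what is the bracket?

m = -2.5, g(m) = -1.875 (−); new bracket [-3, -2.5]
m = -2.75, g(m) = -0.328125 (−); new bracket [-3, -2.75]
m = -2.875, g(m) = 0.732422 (+); new bracket [-2.875, -2.75]
m = -2.8125, g(m) = 0.177 (+); new bracket [-2.8125, -2.75]
m = -2.78125, g(m) = -0.0818 (−); new bracket [-2.8125, -2.78125]
m = -2.796875, g(m) = 0.0461 (+); new bracket [-2.796875, -2.78125]
m = -2.7890625, g(m) = -0.0182 (−); new bracket [-2.796875, -2.7890625]

[-2.796875, -2.7890625]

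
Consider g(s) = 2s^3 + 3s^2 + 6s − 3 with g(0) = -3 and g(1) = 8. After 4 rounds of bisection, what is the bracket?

s = 0.5 gives g = 1, positive; keep [0, 0.5]
s = 0.25 gives g = -1.28125, negative; keep [0.25, 0.5]
s = 0.375 gives g = -0.222656, negative; keep [0.375, 0.5]
s = 0.4375 gives g = 0.3667, positive; keep [0.375, 0.4375]

[0.375, 0.4375]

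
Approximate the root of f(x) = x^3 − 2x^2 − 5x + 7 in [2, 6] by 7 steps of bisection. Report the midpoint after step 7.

midpoint 4: f = 19 > 0 → [2, 4]
midpoint 3: f = 1 > 0 → [2, 3]
midpoint 2.5: f = -2.375 < 0 → [2.5, 3]
midpoint 2.75: f = -1.0781 < 0 → [2.75, 3]
midpoint 2.875: f = -0.1426 < 0 → [2.875, 3]
midpoint 2.9375: f = 0.4021 > 0 → [2.875, 2.9375]
midpoint 2.90625: f = 0.1232 > 0 → [2.875, 2.90625]

2.90625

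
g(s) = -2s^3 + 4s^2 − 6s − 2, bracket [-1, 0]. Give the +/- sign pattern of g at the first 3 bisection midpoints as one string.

+-+

s = -0.5 gives g = 2.25, positive; keep [-0.5, 0]
s = -0.25 gives g = -0.21875, negative; keep [-0.5, -0.25]
s = -0.375 gives g = 0.917969, positive; keep [-0.375, -0.25]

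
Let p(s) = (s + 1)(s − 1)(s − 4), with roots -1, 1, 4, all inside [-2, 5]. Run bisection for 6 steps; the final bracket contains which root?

4

p(1.5) = -3.125 < 0, so the root lies in [1.5, 5]
p(3.25) = -7.171875 < 0, so the root lies in [3.25, 5]
p(4.125) = 2.001953 > 0, so the root lies in [3.25, 4.125]
p(3.6875) = -3.9368 < 0, so the root lies in [3.6875, 4.125]
p(3.90625) = -1.3368 < 0, so the root lies in [3.90625, 4.125]
p(4.015625) = 0.2363 > 0, so the root lies in [3.90625, 4.015625]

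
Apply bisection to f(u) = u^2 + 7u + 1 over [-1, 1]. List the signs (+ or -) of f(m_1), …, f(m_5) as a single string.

+--+-

f(0) = 1 > 0, so the root lies in [-1, 0]
f(-0.5) = -2.25 < 0, so the root lies in [-0.5, 0]
f(-0.25) = -0.6875 < 0, so the root lies in [-0.25, 0]
f(-0.125) = 0.1406 > 0, so the root lies in [-0.25, -0.125]
f(-0.1875) = -0.2773 < 0, so the root lies in [-0.1875, -0.125]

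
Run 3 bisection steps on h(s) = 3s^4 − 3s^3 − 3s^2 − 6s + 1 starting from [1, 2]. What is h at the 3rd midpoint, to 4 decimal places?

midpoint 1.5: h = -9.6875 < 0 → [1.5, 2]
midpoint 1.75: h = -6.628906 < 0 → [1.75, 2]
midpoint 1.875: h = -3.493408 < 0 → [1.875, 2]

-3.4934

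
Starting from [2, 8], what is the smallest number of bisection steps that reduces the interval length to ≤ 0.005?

11

Width after n steps is 6/2^n. Need 2^n ≥ 6/0.005 = 1200.
2^10 = 1024 < 1200 ≤ 2^11 = 2048, so n = 11.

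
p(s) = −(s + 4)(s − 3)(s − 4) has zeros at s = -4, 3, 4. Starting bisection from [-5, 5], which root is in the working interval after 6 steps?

-4

s = 0 gives p = -48, negative; keep [-5, 0]
s = -2.5 gives p = -53.625, negative; keep [-5, -2.5]
s = -3.75 gives p = -13.078125, negative; keep [-5, -3.75]
s = -4.375 gives p = 23.1621, positive; keep [-4.375, -3.75]
s = -4.0625 gives p = 3.5588, positive; keep [-4.0625, -3.75]
s = -3.90625 gives p = -5.119, negative; keep [-4.0625, -3.90625]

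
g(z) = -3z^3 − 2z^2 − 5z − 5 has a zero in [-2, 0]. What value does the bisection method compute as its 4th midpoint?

-0.875

midpoint -1: g = 1 > 0 → [-1, 0]
midpoint -0.5: g = -2.625 < 0 → [-1, -0.5]
midpoint -0.75: g = -1.109375 < 0 → [-1, -0.75]
midpoint -0.875: g = -0.1465 < 0 → [-1, -0.875]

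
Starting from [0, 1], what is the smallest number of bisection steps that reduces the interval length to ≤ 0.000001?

20

Width after n steps is 1/2^n. Need 2^n ≥ 1/0.000001 = 1000000.
2^19 = 524288 < 1000000 ≤ 2^20 = 1048576, so n = 20.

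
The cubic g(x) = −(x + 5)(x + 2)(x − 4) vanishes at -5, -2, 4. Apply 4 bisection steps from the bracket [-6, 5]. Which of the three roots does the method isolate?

4

midpoint -0.5: g = 30.375 > 0 → [-0.5, 5]
midpoint 2.25: g = 53.921875 > 0 → [2.25, 5]
midpoint 3.625: g = 18.193359 > 0 → [3.625, 5]
midpoint 4.3125: g = -18.3704 < 0 → [3.625, 4.3125]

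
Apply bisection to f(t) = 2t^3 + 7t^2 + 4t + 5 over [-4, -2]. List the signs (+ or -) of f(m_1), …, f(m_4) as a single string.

+---

f(-3) = 2 > 0, so the root lies in [-4, -3]
f(-3.5) = -9 < 0, so the root lies in [-3.5, -3]
f(-3.25) = -2.71875 < 0, so the root lies in [-3.25, -3]
f(-3.125) = -0.1758 < 0, so the root lies in [-3.125, -3]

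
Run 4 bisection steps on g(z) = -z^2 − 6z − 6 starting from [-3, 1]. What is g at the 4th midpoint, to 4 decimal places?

-0.0625

midpoint -1: g = -1 < 0 → [-3, -1]
midpoint -2: g = 2 > 0 → [-2, -1]
midpoint -1.5: g = 0.75 > 0 → [-1.5, -1]
midpoint -1.25: g = -0.0625 < 0 → [-1.5, -1.25]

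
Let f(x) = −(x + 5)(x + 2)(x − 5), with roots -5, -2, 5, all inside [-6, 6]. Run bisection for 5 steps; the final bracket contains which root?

midpoint 0: f = 50 > 0 → [0, 6]
midpoint 3: f = 80 > 0 → [3, 6]
midpoint 4.5: f = 30.875 > 0 → [4.5, 6]
midpoint 5.25: f = -18.5781 < 0 → [4.5, 5.25]
midpoint 4.875: f = 8.4863 > 0 → [4.875, 5.25]

5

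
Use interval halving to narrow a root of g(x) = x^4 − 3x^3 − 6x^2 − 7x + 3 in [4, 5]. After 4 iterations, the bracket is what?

m = 4.5, g(m) = -13.3125 (−); new bracket [4.5, 5]
m = 4.75, g(m) = 21.925781 (+); new bracket [4.5, 4.75]
m = 4.625, g(m) = 3.045166 (+); new bracket [4.5, 4.625]
m = 4.5625, g(m) = -5.4377 (−); new bracket [4.5625, 4.625]

[4.5625, 4.625]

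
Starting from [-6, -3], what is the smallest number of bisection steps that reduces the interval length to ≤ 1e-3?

Width after n steps is 3/2^n. Need 2^n ≥ 3/1e-3 = 3000.
2^11 = 2048 < 3000 ≤ 2^12 = 4096, so n = 12.

12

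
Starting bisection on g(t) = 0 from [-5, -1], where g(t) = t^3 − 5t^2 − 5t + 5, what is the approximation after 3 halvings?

-1.5

g(-3) = -52 < 0, so the root lies in [-3, -1]
g(-2) = -13 < 0, so the root lies in [-2, -1]
g(-1.5) = -2.125 < 0, so the root lies in [-1.5, -1]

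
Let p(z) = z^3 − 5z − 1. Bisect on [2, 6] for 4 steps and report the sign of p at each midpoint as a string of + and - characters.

z = 4 gives p = 43, positive; keep [2, 4]
z = 3 gives p = 11, positive; keep [2, 3]
z = 2.5 gives p = 2.125, positive; keep [2, 2.5]
z = 2.25 gives p = -0.8594, negative; keep [2.25, 2.5]

+++-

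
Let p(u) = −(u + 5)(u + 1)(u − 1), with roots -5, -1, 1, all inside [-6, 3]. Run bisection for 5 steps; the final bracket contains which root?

-5

u = -1.5 gives p = -4.375, negative; keep [-6, -1.5]
u = -3.75 gives p = -16.328125, negative; keep [-6, -3.75]
u = -4.875 gives p = -2.845703, negative; keep [-6, -4.875]
u = -5.4375 gives p = 12.4978, positive; keep [-5.4375, -4.875]
u = -5.15625 gives p = 3.998, positive; keep [-5.15625, -4.875]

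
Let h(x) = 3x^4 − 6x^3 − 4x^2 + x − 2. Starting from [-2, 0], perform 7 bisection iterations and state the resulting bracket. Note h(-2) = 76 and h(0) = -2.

[-0.890625, -0.875]

m = -1, h(m) = 2 (+); new bracket [-1, 0]
m = -0.5, h(m) = -2.5625 (−); new bracket [-1, -0.5]
m = -0.75, h(m) = -1.519531 (−); new bracket [-1, -0.75]
m = -0.875, h(m) = -0.1594 (−); new bracket [-1, -0.875]
m = -0.9375, h(m) = 0.8082 (+); new bracket [-0.9375, -0.875]
m = -0.90625, h(m) = 0.2979 (+); new bracket [-0.90625, -0.875]
m = -0.890625, h(m) = 0.0628 (+); new bracket [-0.890625, -0.875]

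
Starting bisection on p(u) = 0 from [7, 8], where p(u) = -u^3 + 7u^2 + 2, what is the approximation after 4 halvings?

midpoint 7.5: p = -26.125 < 0 → [7, 7.5]
midpoint 7.25: p = -11.140625 < 0 → [7, 7.25]
midpoint 7.125: p = -4.345703 < 0 → [7, 7.125]
midpoint 7.0625: p = -1.1174 < 0 → [7, 7.0625]

7.0625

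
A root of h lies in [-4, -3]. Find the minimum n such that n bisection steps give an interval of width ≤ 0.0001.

Width after n steps is 1/2^n. Need 2^n ≥ 1/0.0001 = 10000.
2^13 = 8192 < 10000 ≤ 2^14 = 16384, so n = 14.

14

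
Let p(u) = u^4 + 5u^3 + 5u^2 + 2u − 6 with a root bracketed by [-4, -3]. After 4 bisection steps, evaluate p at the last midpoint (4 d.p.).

-1.2175

u = -3.5 gives p = -16.0625, negative; keep [-4, -3.5]
u = -3.75 gives p = -9.105469, negative; keep [-4, -3.75]
u = -3.875 gives p = -4.130615, negative; keep [-4, -3.875]
u = -3.9375 gives p = -1.2175, negative; keep [-4, -3.9375]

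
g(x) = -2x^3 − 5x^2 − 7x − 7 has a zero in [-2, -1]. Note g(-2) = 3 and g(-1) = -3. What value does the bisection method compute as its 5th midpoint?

-1.65625

g(-1.5) = -1 < 0, so the root lies in [-2, -1.5]
g(-1.75) = 0.65625 > 0, so the root lies in [-1.75, -1.5]
g(-1.625) = -0.246094 < 0, so the root lies in [-1.75, -1.625]
g(-1.6875) = 0.1851 > 0, so the root lies in [-1.6875, -1.625]
g(-1.65625) = -0.0353 < 0, so the root lies in [-1.6875, -1.65625]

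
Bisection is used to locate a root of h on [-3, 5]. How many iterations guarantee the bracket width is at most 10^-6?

23

Width after n steps is 8/2^n. Need 2^n ≥ 8/10^-6 = 8000000.
2^22 = 4194304 < 8000000 ≤ 2^23 = 8388608, so n = 23.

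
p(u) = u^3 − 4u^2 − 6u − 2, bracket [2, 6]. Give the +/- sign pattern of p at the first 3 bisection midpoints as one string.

p(4) = -26 < 0, so the root lies in [4, 6]
p(5) = -7 < 0, so the root lies in [5, 6]
p(5.5) = 10.375 > 0, so the root lies in [5, 5.5]

--+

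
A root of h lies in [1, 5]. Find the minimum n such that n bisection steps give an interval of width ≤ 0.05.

Width after n steps is 4/2^n. Need 2^n ≥ 4/0.05 = 80.
2^6 = 64 < 80 ≤ 2^7 = 128, so n = 7.

7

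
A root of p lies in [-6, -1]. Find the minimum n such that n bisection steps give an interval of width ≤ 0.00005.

17

Width after n steps is 5/2^n. Need 2^n ≥ 5/0.00005 = 100000.
2^16 = 65536 < 100000 ≤ 2^17 = 131072, so n = 17.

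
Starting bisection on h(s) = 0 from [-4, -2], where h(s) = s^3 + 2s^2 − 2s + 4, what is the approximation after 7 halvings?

midpoint -3: h = 1 > 0 → [-4, -3]
midpoint -3.5: h = -7.375 < 0 → [-3.5, -3]
midpoint -3.25: h = -2.703125 < 0 → [-3.25, -3]
midpoint -3.125: h = -0.7363 < 0 → [-3.125, -3]
midpoint -3.0625: h = 0.1599 > 0 → [-3.125, -3.0625]
midpoint -3.09375: h = -0.2811 < 0 → [-3.09375, -3.0625]
midpoint -3.078125: h = -0.0588 < 0 → [-3.078125, -3.0625]

-3.078125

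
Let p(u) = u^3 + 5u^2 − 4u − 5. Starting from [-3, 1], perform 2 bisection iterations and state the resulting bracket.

[-1, 0]

u = -1 gives p = 3, positive; keep [-1, 1]
u = 0 gives p = -5, negative; keep [-1, 0]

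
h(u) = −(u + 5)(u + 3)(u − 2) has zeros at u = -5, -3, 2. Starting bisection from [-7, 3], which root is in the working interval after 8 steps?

u = -2 gives h = 12, positive; keep [-2, 3]
u = 0.5 gives h = 28.875, positive; keep [0.5, 3]
u = 1.75 gives h = 8.015625, positive; keep [1.75, 3]
u = 2.375 gives h = -14.8652, negative; keep [1.75, 2.375]
u = 2.0625 gives h = -2.2346, negative; keep [1.75, 2.0625]
u = 1.90625 gives h = 3.1766, positive; keep [1.90625, 2.0625]
u = 1.984375 gives h = 0.5439, positive; keep [1.984375, 2.0625]
u = 2.0234375 gives h = -0.8269, negative; keep [1.984375, 2.0234375]

2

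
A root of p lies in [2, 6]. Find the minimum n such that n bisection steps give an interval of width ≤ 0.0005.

13

Width after n steps is 4/2^n. Need 2^n ≥ 4/0.0005 = 8000.
2^12 = 4096 < 8000 ≤ 2^13 = 8192, so n = 13.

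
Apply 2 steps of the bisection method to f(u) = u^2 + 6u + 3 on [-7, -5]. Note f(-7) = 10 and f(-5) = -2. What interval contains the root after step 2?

[-5.5, -5]

m = -6, f(m) = 3 (+); new bracket [-6, -5]
m = -5.5, f(m) = 0.25 (+); new bracket [-5.5, -5]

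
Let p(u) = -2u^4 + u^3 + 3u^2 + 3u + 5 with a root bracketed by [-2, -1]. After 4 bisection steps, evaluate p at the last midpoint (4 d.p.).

0.0163

u = -1.5 gives p = -6.25, negative; keep [-1.5, -1]
u = -1.25 gives p = -0.898438, negative; keep [-1.25, -1]
u = -1.125 gives p = 0.794434, positive; keep [-1.25, -1.125]
u = -1.1875 gives p = 0.0163, positive; keep [-1.25, -1.1875]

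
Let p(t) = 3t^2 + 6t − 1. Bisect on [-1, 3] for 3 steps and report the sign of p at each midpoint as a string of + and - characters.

+-+

t = 1 gives p = 8, positive; keep [-1, 1]
t = 0 gives p = -1, negative; keep [0, 1]
t = 0.5 gives p = 2.75, positive; keep [0, 0.5]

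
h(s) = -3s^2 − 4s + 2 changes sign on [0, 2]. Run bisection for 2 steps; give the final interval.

s = 1 gives h = -5, negative; keep [0, 1]
s = 0.5 gives h = -0.75, negative; keep [0, 0.5]

[0, 0.5]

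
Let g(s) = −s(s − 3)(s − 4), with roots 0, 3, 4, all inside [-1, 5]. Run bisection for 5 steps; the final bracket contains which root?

0

midpoint 2: g = -4 < 0 → [-1, 2]
midpoint 0.5: g = -4.375 < 0 → [-1, 0.5]
midpoint -0.25: g = 3.453125 > 0 → [-0.25, 0.5]
midpoint 0.125: g = -1.3926 < 0 → [-0.25, 0.125]
midpoint -0.0625: g = 0.7776 > 0 → [-0.0625, 0.125]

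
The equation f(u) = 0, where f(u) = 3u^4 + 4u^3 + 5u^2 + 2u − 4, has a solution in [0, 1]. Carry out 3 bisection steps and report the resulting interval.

midpoint 0.5: f = -1.0625 < 0 → [0.5, 1]
midpoint 0.75: f = 2.949219 > 0 → [0.5, 0.75]
midpoint 0.625: f = 0.637451 > 0 → [0.5, 0.625]

[0.5, 0.625]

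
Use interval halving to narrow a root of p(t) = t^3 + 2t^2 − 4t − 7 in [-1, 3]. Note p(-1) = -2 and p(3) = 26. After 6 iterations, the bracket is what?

[1.875, 1.9375]

midpoint 1: p = -8 < 0 → [1, 3]
midpoint 2: p = 1 > 0 → [1, 2]
midpoint 1.5: p = -5.125 < 0 → [1.5, 2]
midpoint 1.75: p = -2.5156 < 0 → [1.75, 2]
midpoint 1.875: p = -0.877 < 0 → [1.875, 2]
midpoint 1.9375: p = 0.031 > 0 → [1.875, 1.9375]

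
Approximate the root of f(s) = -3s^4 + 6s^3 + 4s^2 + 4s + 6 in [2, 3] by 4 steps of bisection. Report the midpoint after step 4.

midpoint 2.5: f = 17.5625 > 0 → [2.5, 3]
midpoint 2.75: f = 0.457031 > 0 → [2.75, 3]
midpoint 2.875: f = -11.817139 < 0 → [2.75, 2.875]
midpoint 2.8125: f = -5.3372 < 0 → [2.75, 2.8125]

2.8125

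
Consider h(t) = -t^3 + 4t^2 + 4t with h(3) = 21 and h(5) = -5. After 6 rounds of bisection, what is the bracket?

[4.8125, 4.84375]

midpoint 4: h = 16 > 0 → [4, 5]
midpoint 4.5: h = 7.875 > 0 → [4.5, 5]
midpoint 4.75: h = 2.078125 > 0 → [4.75, 5]
midpoint 4.875: h = -1.2949 < 0 → [4.75, 4.875]
midpoint 4.8125: h = 0.4324 > 0 → [4.8125, 4.875]
midpoint 4.84375: h = -0.421 < 0 → [4.8125, 4.84375]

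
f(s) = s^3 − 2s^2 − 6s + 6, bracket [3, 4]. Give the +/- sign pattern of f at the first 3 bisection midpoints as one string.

s = 3.5 gives f = 3.375, positive; keep [3, 3.5]
s = 3.25 gives f = -0.296875, negative; keep [3.25, 3.5]
s = 3.375 gives f = 1.412109, positive; keep [3.25, 3.375]

+-+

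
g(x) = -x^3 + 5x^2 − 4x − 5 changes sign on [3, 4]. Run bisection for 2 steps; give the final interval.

g(3.5) = -0.625 < 0, so the root lies in [3, 3.5]
g(3.25) = 0.484375 > 0, so the root lies in [3.25, 3.5]

[3.25, 3.5]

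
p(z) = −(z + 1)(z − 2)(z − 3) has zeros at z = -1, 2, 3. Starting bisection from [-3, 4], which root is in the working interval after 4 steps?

-1

p(0.5) = -5.625 < 0, so the root lies in [-3, 0.5]
p(-1.25) = 3.453125 > 0, so the root lies in [-1.25, 0.5]
p(-0.375) = -5.009766 < 0, so the root lies in [-1.25, -0.375]
p(-0.8125) = -2.0105 < 0, so the root lies in [-1.25, -0.8125]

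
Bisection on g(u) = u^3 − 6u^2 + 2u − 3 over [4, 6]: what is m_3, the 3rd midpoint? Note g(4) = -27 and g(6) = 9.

g(5) = -18 < 0, so the root lies in [5, 6]
g(5.5) = -7.125 < 0, so the root lies in [5.5, 6]
g(5.75) = 0.234375 > 0, so the root lies in [5.5, 5.75]

5.75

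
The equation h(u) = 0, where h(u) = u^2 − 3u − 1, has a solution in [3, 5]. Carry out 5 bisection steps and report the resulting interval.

u = 4 gives h = 3, positive; keep [3, 4]
u = 3.5 gives h = 0.75, positive; keep [3, 3.5]
u = 3.25 gives h = -0.1875, negative; keep [3.25, 3.5]
u = 3.375 gives h = 0.2656, positive; keep [3.25, 3.375]
u = 3.3125 gives h = 0.0352, positive; keep [3.25, 3.3125]

[3.25, 3.3125]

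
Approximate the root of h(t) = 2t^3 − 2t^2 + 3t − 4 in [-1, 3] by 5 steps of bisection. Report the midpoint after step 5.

h(1) = -1 < 0, so the root lies in [1, 3]
h(2) = 10 > 0, so the root lies in [1, 2]
h(1.5) = 2.75 > 0, so the root lies in [1, 1.5]
h(1.25) = 0.5312 > 0, so the root lies in [1, 1.25]
h(1.125) = -0.3086 < 0, so the root lies in [1.125, 1.25]

1.125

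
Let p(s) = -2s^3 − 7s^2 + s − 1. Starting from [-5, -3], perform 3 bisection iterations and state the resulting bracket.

s = -4 gives p = 11, positive; keep [-4, -3]
s = -3.5 gives p = -4.5, negative; keep [-4, -3.5]
s = -3.75 gives p = 2.28125, positive; keep [-3.75, -3.5]

[-3.75, -3.5]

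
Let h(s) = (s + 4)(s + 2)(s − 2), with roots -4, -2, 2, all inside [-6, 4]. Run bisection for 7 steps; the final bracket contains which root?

s = -1 gives h = -9, negative; keep [-1, 4]
s = 1.5 gives h = -9.625, negative; keep [1.5, 4]
s = 2.75 gives h = 24.046875, positive; keep [1.5, 2.75]
s = 2.125 gives h = 3.1582, positive; keep [1.5, 2.125]
s = 1.8125 gives h = -4.155, negative; keep [1.8125, 2.125]
s = 1.96875 gives h = -0.7403, negative; keep [1.96875, 2.125]
s = 2.046875 gives h = 1.1471, positive; keep [1.96875, 2.046875]

2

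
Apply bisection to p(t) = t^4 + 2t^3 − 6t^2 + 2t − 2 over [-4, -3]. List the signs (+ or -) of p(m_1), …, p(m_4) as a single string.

--++

m = -3.5, p(m) = -18.1875 (−); new bracket [-4, -3.5]
m = -3.75, p(m) = -1.589844 (−); new bracket [-4, -3.75]
m = -3.875, p(m) = 9.25415 (+); new bracket [-3.875, -3.75]
m = -3.8125, p(m) = 3.6043 (+); new bracket [-3.8125, -3.75]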